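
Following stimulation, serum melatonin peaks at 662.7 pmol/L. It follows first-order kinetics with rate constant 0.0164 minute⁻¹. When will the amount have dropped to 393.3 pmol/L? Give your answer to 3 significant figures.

t½ = ln 2 / λ = 0.69315 / 0.0164 ≈ 42.265 minutes.
Fraction remaining = 393.3/662.7 ≈ 0.59348.
n = log₂(662.7/393.3) = ln(1.685)/ln 2 ≈ 0.75273 half-lives.
t = n × t½ = 0.75273 × 42.265 ≈ 31.814 minutes.

31.8 minutes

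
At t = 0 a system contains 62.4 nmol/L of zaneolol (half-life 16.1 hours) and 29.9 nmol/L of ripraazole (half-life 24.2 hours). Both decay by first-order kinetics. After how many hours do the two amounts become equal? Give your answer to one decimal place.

51.1 hours

Set 62.4·(1/2)^(t/16.1) = 29.9·(1/2)^(t/24.2).
Taking log₂: log₂(62.4/29.9) = t·(1/16.1 − 1/24.2).
log₂(2.087) = 1.0614; 1/16.1 − 1/24.2 = 0.020789.
t = 1.0614 / 0.020789 ≈ 51.055 hours.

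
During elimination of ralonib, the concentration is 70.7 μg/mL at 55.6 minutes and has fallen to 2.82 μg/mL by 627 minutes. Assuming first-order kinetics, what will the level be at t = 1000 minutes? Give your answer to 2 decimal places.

0.34 μg/mL

Over Δt = 627 − 55.6 = 571.4 minutes, the level fell by a factor of 70.7/2.82 ≈ 25.071.
n = log₂(25.071) ≈ 4.6479 half-lives, so t½ = 571.4/4.6479 ≈ 122.94 minutes.
From t = 627 to t = 1000: 2.82 × (1/2)^((1000−627)/122.94) ≈ 0.34427 μg/mL.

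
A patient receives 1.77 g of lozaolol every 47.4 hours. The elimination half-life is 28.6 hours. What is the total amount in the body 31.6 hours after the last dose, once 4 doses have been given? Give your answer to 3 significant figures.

The 4 doses were given 173.8, 126.4, 79, 31.6 hours ago.
Total = 1.77·(1/2)^(173.8/28.6) + 1.77·(1/2)^(126.4/28.6) + 1.77·(1/2)^(79/28.6) + 1.77·(1/2)^(31.6/28.6)
      = 0.02622 + 0.082708 + 0.26089 + 0.82294 ≈ 1.1928 g.

1.19 g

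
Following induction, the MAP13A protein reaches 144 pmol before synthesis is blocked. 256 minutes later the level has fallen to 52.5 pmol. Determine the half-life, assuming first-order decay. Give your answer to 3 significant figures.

A/A₀ = 52.5/144 ≈ 0.36458.
n = log₂(2.7429) ≈ 1.4557 half-lives elapsed in 256 minutes.
t½ = 256/1.4557 ≈ 175.86 minutes.

176 minutes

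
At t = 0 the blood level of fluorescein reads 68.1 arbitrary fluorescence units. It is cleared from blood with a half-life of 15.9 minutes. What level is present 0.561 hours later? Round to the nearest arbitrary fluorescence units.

16 arbitrary fluorescence units

Convert the elapsed time: 0.561 hours = 33.66 minutes.
Number of half-lives: n = 33.66/15.9 ≈ 2.117.
Remaining = 68.1 × (1/2)^2.117 = 68.1 × 0.23053 ≈ 15.699 arbitrary fluorescence units.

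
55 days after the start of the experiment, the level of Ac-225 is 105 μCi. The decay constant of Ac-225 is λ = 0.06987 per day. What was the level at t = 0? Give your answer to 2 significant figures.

4900 μCi

t½ = ln 2 / λ = 0.69315 / 0.06987 ≈ 9.9205 days.
Number of half-lives elapsed: n = 55/9.9205 ≈ 5.5441.
A₀ = A × 2^n = 105 × 2^5.5441 = 105 × 46.658 ≈ 4899.1 μCi.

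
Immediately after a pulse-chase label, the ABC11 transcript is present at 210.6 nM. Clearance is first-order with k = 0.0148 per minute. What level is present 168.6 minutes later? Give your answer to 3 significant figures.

17.4 nM

t½ = ln 2 / k = 0.69315 / 0.0148 ≈ 46.834 minutes.
Number of half-lives: n = 168.6/46.834 ≈ 3.5999.
Remaining = 210.6 × (1/2)^3.5999 = 210.6 × 0.082473 ≈ 17.369 nM.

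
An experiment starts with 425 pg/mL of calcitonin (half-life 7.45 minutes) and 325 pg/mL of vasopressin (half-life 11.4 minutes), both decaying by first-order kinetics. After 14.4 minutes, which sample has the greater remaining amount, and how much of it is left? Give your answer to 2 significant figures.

calcitonin: 425 × (1/2)^1.9329 ≈ 111.31 pg/mL.
vasopressin: 325 × (1/2)^1.2632 ≈ 135.41 pg/mL.
Vasopressin has more remaining, at ≈ 135.41 pg/mL.

vasopressin, 140 pg/mL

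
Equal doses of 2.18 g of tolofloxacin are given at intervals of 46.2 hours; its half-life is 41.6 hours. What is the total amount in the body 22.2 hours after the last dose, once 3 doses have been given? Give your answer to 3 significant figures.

The 3 doses were given 114.6, 68.4, 22.2 hours ago.
Total = 2.18·(1/2)^(114.6/41.6) + 2.18·(1/2)^(68.4/41.6) + 2.18·(1/2)^(22.2/41.6)
      = 0.32298 + 0.69742 + 1.506 ≈ 2.5264 g.

2.53 g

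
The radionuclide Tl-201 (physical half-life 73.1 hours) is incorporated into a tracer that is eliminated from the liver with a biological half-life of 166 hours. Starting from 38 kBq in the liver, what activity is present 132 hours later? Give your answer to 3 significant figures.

6.26 kBq

1/t_eff = 1/t_phys + 1/t_biol = 1/73.1 + 1/166 = 0.019704 per hour.
t_eff = 73.1 × 166 / (73.1 + 166) ≈ 50.751 hours.
Remaining = 38 × (1/2)^(132/50.751) = 38 × (1/2)^2.6009 ≈ 6.2636 kBq.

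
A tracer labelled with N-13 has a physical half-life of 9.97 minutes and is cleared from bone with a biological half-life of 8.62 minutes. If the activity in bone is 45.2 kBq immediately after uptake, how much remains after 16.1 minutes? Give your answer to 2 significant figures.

1/t_eff = 1/t_phys + 1/t_biol = 1/9.97 + 1/8.62 = 0.21631 per minute.
t_eff = 9.97 × 8.62 / (9.97 + 8.62) ≈ 4.623 minutes.
Remaining = 45.2 × (1/2)^(16.1/4.623) = 45.2 × (1/2)^3.4826 ≈ 4.0436 kBq.

4.0 kBq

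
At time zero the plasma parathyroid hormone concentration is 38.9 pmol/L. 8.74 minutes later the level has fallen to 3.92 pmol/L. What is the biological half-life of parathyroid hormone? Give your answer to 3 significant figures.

2.64 minutes

A/A₀ = 3.92/38.9 ≈ 0.10077.
n = log₂(9.9235) ≈ 3.3108 half-lives elapsed in 8.74 minutes.
t½ = 8.74/3.3108 ≈ 2.6398 minutes.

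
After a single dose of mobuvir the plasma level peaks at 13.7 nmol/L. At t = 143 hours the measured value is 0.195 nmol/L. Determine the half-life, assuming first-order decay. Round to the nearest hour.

A/A₀ = 0.195/13.7 ≈ 0.014234.
n = log₂(70.256) ≈ 6.1346 half-lives elapsed in 143 hours.
t½ = 143/6.1346 ≈ 23.311 hours.

23 hours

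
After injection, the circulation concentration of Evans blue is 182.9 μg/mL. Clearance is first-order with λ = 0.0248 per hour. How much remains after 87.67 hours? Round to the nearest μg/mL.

t½ = ln 2 / λ = 0.69315 / 0.0248 ≈ 27.949 hours.
Number of half-lives: n = 87.67/27.949 ≈ 3.1367.
Remaining = 182.9 × (1/2)^3.1367 = 182.9 × 0.1137 ≈ 20.795 μg/mL.

21 μg/mL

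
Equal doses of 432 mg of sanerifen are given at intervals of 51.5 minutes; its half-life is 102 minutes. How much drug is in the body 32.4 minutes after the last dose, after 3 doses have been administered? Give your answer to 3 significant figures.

The 3 doses were given 135.4, 83.9, 32.4 minutes ago.
Total = 432·(1/2)^(135.4/102) + 432·(1/2)^(83.9/102) + 432·(1/2)^(32.4/102)
      = 172.14 + 244.27 + 346.63 ≈ 763.04 mg.

763 mg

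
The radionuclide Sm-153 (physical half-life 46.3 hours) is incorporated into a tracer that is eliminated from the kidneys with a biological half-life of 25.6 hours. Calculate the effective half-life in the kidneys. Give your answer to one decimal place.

1/t_eff = 1/t_phys + 1/t_biol = 1/46.3 + 1/25.6 = 0.060661 per hour.
t_eff = 46.3 × 25.6 / (46.3 + 25.6) ≈ 16.485 hours.

16.5 hours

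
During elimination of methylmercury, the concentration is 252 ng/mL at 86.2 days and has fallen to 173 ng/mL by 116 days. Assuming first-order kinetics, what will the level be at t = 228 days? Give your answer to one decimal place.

Over Δt = 116 − 86.2 = 29.8 days, the level fell by a factor of 252/173 ≈ 1.4566.
n = log₂(1.4566) ≈ 0.54265 half-lives, so t½ = 29.8/0.54265 ≈ 54.916 days.
From t = 116 to t = 228: 173 × (1/2)^((228−116)/54.916) ≈ 42.082 ng/mL.

42.1 ng/mL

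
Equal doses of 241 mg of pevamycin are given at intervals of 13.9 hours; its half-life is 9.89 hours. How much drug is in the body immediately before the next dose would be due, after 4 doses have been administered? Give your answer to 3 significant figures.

The 4 doses were given 55.6, 41.7, 27.8, 13.9 hours ago.
Total = 241·(1/2)^(55.6/9.89) + 241·(1/2)^(41.7/9.89) + 241·(1/2)^(27.8/9.89) + 241·(1/2)^(13.9/9.89)
      = 4.8941 + 12.965 + 34.344 + 90.977 ≈ 143.18 mg.

143 mg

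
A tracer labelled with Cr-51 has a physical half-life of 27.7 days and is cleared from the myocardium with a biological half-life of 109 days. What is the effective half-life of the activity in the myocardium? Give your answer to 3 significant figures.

22.1 days

1/t_eff = 1/t_phys + 1/t_biol = 1/27.7 + 1/109 = 0.045275 per day.
t_eff = 27.7 × 109 / (27.7 + 109) ≈ 22.087 days.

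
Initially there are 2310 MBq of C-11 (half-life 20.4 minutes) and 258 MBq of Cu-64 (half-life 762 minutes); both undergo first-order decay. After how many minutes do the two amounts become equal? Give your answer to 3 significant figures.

Set 2310·(1/2)^(t/20.4) = 258·(1/2)^(t/762).
Taking log₂: log₂(2310/258) = t·(1/20.4 − 1/762).
log₂(8.9535) = 3.1624; 1/20.4 − 1/762 = 0.047707.
t = 3.1624 / 0.047707 ≈ 66.289 minutes.

66.3 minutes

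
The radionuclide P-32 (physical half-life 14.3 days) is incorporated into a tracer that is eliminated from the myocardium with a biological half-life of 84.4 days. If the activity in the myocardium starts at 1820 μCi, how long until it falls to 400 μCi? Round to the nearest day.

27 days

1/t_eff = 1/t_phys + 1/t_biol = 1/14.3 + 1/84.4 = 0.081778 per day.
t_eff = 14.3 × 84.4 / (14.3 + 84.4) ≈ 12.228 days.
n = log₂(1820/400) ≈ 2.1859; t = 2.1859 × 12.228 ≈ 26.729 days.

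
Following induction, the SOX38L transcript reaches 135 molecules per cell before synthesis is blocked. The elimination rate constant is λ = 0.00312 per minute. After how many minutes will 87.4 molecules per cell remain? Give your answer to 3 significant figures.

t½ = ln 2 / λ = 0.69315 / 0.00312 ≈ 222.16 minutes.
Fraction remaining = 87.4/135 ≈ 0.64741.
n = log₂(135/87.4) = ln(1.5446)/ln 2 ≈ 0.62725 half-lives.
t = n × t½ = 0.62725 × 222.16 ≈ 139.35 minutes.

139 minutes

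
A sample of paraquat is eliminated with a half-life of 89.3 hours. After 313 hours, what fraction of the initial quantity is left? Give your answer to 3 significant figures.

n = 313/89.3 ≈ 3.505 half-lives.
Fraction remaining = (1/2)^3.505 ≈ 0.08808.

0.0881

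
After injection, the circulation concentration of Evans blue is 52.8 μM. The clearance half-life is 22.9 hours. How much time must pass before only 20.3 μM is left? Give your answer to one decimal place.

31.6 hours

Fraction remaining = 20.3/52.8 ≈ 0.38447.
n = log₂(52.8/20.3) = ln(2.601)/ln 2 ≈ 1.3791 half-lives.
t = n × t½ = 1.3791 × 22.9 ≈ 31.58 hours.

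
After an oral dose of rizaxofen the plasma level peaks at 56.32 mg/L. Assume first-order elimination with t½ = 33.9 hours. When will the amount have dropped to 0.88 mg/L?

203.4 hours

0.88/56.32 = 1/64, so 6 half-lives have elapsed.
t = 6 × 33.9 = 203.4 hours.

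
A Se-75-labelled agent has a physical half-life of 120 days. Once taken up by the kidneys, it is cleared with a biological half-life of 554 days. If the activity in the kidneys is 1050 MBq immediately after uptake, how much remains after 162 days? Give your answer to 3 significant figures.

1/t_eff = 1/t_phys + 1/t_biol = 1/120 + 1/554 = 0.010138 per day.
t_eff = 120 × 554 / (120 + 554) ≈ 98.635 days.
Remaining = 1050 × (1/2)^(162/98.635) = 1050 × (1/2)^1.6424 ≈ 336.33 MBq.

336 MBq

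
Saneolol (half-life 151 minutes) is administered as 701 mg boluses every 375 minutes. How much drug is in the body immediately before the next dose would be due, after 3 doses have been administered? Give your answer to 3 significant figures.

The 3 doses were given 1125, 750, 375 minutes ago.
Total = 701·(1/2)^(1125/151) + 701·(1/2)^(750/151) + 701·(1/2)^(375/151)
      = 4.0082 + 22.415 + 125.35 ≈ 151.77 mg.

152 mg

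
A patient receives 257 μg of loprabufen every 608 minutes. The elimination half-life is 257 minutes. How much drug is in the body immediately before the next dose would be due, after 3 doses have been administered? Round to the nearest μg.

The 3 doses were given 1824, 1216, 608 minutes ago.
Total = 257·(1/2)^(1824/257) + 257·(1/2)^(1216/257) + 257·(1/2)^(608/257)
      = 1.8769 + 9.674 + 49.862 ≈ 61.413 μg.

61 μg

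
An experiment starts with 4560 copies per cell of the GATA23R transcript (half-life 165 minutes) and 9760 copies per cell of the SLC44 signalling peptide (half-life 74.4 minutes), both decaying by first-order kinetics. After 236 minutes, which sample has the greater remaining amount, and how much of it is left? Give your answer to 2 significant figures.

GATA23R transcript: 4560 × (1/2)^1.4303 ≈ 1692 copies per cell.
SLC44 signalling peptide: 9760 × (1/2)^3.172 ≈ 1082.9 copies per cell.
GATA23R transcript has more remaining, at ≈ 1692 copies per cell.

GATA23R transcript, 1700 copies per cell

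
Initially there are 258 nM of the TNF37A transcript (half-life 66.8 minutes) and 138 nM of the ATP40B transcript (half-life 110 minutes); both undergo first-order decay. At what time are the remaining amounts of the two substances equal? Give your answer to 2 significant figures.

Set 258·(1/2)^(t/66.8) = 138·(1/2)^(t/110).
Taking log₂: log₂(258/138) = t·(1/66.8 − 1/110).
log₂(1.8696) = 0.9027; 1/66.8 − 1/110 = 0.0058792.
t = 0.9027 / 0.0058792 ≈ 153.54 minutes.

150 minutes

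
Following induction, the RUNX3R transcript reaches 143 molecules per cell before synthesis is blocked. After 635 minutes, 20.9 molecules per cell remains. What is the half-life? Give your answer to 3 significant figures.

229 minutes

A/A₀ = 20.9/143 ≈ 0.14615.
n = log₂(6.8421) ≈ 2.7744 half-lives elapsed in 635 minutes.
t½ = 635/2.7744 ≈ 228.87 minutes.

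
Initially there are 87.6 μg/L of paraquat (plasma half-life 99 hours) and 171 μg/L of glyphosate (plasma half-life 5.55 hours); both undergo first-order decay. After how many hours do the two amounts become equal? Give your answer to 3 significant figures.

5.67 hours

Set 87.6·(1/2)^(t/99) = 171·(1/2)^(t/5.55).
Taking log₂: log₂(87.6/171) = t·(1/99 − 1/5.55).
log₂(0.51228) = -0.96499; 1/99 − 1/5.55 = -0.17008.
t = -0.96499 / -0.17008 ≈ 5.6738 hours.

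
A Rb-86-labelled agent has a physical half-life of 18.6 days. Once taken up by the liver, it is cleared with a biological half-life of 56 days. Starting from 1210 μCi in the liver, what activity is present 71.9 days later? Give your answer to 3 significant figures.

34.1 μCi

1/t_eff = 1/t_phys + 1/t_biol = 1/18.6 + 1/56 = 0.071621 per day.
t_eff = 18.6 × 56 / (18.6 + 56) ≈ 13.962 days.
Remaining = 1210 × (1/2)^(71.9/13.962) = 1210 × (1/2)^5.1495 ≈ 34.09 μCi.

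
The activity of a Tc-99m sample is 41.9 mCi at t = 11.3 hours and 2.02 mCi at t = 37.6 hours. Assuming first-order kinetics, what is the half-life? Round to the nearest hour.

Over Δt = 37.6 − 11.3 = 26.3 hours, the level fell by a factor of 41.9/2.02 ≈ 20.743.
n = log₂(20.743) ≈ 4.3745 half-lives, so t½ = 26.3/4.3745 ≈ 6.0121 hours.

6 hours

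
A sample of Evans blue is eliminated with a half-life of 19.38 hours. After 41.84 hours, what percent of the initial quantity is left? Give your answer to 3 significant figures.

22.4%

n = 41.84/19.38 ≈ 2.1589 half-lives.
Fraction remaining = (1/2)^2.1589 ≈ 0.22392, i.e. 22.392%.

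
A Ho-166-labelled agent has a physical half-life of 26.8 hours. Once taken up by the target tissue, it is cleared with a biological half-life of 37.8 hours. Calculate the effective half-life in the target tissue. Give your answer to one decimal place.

1/t_eff = 1/t_phys + 1/t_biol = 1/26.8 + 1/37.8 = 0.063768 per hour.
t_eff = 26.8 × 37.8 / (26.8 + 37.8) ≈ 15.682 hours.

15.7 hours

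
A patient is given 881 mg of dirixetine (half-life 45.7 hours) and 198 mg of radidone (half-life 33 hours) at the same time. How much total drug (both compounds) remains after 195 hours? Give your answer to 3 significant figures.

dirixetine: 881 × (1/2)^(195/45.7) = 881 × (1/2)^4.267 ≈ 45.761 mg.
radidone: 198 × (1/2)^(195/33) = 198 × (1/2)^5.9091 ≈ 3.295 mg.
Total = 45.761 + 3.295 ≈ 49.056 mg.

49.1 mg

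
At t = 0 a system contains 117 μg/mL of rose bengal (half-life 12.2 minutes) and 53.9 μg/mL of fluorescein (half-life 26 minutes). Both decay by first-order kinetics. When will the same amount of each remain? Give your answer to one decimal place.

25.7 minutes

Set 117·(1/2)^(t/12.2) = 53.9·(1/2)^(t/26).
Taking log₂: log₂(117/53.9) = t·(1/12.2 − 1/26).
log₂(2.1707) = 1.1182; 1/12.2 − 1/26 = 0.043506.
t = 1.1182 / 0.043506 ≈ 25.701 minutes.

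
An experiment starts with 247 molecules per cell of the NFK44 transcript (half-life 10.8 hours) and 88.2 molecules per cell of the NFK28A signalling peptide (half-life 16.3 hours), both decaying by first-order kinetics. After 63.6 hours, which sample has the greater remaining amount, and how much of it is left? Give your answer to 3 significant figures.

NFK28A signalling peptide, 5.90 molecules per cell

NFK44 transcript: 247 × (1/2)^5.8889 ≈ 4.1684 molecules per cell.
NFK28A signalling peptide: 88.2 × (1/2)^3.9018 ≈ 5.9006 molecules per cell.
NFK28A signalling peptide has more remaining, at ≈ 5.9006 molecules per cell.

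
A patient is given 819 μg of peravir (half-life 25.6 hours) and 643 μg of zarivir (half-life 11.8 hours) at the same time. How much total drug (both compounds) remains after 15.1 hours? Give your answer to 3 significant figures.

809 μg

peravir: 819 × (1/2)^(15.1/25.6) = 819 × (1/2)^0.58984 ≈ 544.16 μg.
zarivir: 643 × (1/2)^(15.1/11.8) = 643 × (1/2)^1.2797 ≈ 264.85 μg.
Total = 544.16 + 264.85 ≈ 809 μg.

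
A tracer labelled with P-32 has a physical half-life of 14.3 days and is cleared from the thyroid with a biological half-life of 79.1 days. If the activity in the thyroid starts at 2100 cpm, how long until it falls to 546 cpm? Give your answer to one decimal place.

23.5 days

1/t_eff = 1/t_phys + 1/t_biol = 1/14.3 + 1/79.1 = 0.082572 per day.
t_eff = 14.3 × 79.1 / (14.3 + 79.1) ≈ 12.111 days.
n = log₂(2100/546) ≈ 1.9434; t = 1.9434 × 12.111 ≈ 23.536 days.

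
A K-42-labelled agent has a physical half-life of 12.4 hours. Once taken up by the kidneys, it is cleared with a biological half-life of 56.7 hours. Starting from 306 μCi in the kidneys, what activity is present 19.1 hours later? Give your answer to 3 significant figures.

83.3 μCi

1/t_eff = 1/t_phys + 1/t_biol = 1/12.4 + 1/56.7 = 0.098282 per hour.
t_eff = 12.4 × 56.7 / (12.4 + 56.7) ≈ 10.175 hours.
Remaining = 306 × (1/2)^(19.1/10.175) = 306 × (1/2)^1.8772 ≈ 83.298 μCi.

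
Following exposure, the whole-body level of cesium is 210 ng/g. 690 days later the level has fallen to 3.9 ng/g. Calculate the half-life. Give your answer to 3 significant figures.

120 days

A/A₀ = 3.9/210 ≈ 0.018571.
n = log₂(53.846) ≈ 5.7508 half-lives elapsed in 690 days.
t½ = 690/5.7508 ≈ 119.98 days.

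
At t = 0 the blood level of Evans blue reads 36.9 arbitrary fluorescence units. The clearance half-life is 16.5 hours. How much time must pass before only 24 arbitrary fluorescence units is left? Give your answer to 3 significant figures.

Fraction remaining = 24/36.9 ≈ 0.65041.
n = log₂(36.9/24) = ln(1.5375)/ln 2 ≈ 0.62059 half-lives.
t = n × t½ = 0.62059 × 16.5 ≈ 10.24 hours.

10.2 hours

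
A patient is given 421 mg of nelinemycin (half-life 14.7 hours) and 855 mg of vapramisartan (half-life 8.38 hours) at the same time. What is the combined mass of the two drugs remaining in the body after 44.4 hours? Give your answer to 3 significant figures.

73.6 mg

nelinemycin: 421 × (1/2)^(44.4/14.7) = 421 × (1/2)^3.0204 ≈ 51.886 mg.
vapramisartan: 855 × (1/2)^(44.4/8.38) = 855 × (1/2)^5.2983 ≈ 21.728 mg.
Total = 51.886 + 21.728 ≈ 73.613 mg.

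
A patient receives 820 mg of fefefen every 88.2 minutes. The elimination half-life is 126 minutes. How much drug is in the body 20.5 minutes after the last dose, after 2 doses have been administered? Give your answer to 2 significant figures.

1200 mg

The 2 doses were given 108.7, 20.5 minutes ago.
Total = 820·(1/2)^(108.7/126) + 820·(1/2)^(20.5/126)
      = 450.94 + 732.55 ≈ 1183.5 mg.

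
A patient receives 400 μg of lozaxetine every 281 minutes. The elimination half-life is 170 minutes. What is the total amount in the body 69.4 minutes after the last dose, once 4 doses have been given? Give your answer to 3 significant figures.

The 4 doses were given 912.4, 631.4, 350.4, 69.4 minutes ago.
Total = 400·(1/2)^(912.4/170) + 400·(1/2)^(631.4/170) + 400·(1/2)^(350.4/170) + 400·(1/2)^(69.4/170)
      = 9.692 + 30.479 + 95.848 + 301.42 ≈ 437.44 μg.

437 μg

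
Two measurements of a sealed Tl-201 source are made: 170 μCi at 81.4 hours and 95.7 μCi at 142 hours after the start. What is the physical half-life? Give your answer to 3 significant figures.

Over Δt = 142 − 81.4 = 60.6 hours, the level fell by a factor of 170/95.7 ≈ 1.7764.
n = log₂(1.7764) ≈ 0.82894 half-lives, so t½ = 60.6/0.82894 ≈ 73.105 hours.

73.1 hours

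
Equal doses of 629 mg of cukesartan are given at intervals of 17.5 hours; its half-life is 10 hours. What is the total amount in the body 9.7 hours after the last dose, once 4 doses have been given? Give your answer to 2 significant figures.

450 mg

The 4 doses were given 62.2, 44.7, 27.2, 9.7 hours ago.
Total = 629·(1/2)^(62.2/10) + 629·(1/2)^(44.7/10) + 629·(1/2)^(27.2/10) + 629·(1/2)^(9.7/10)
      = 8.4381 + 28.382 + 95.466 + 321.11 ≈ 453.39 mg.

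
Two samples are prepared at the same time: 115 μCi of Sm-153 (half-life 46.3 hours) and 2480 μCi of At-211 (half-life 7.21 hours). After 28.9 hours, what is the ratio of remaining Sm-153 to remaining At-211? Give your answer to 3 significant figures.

Sm-153: 115 × (1/2)^(28.9/46.3) = 115 × (1/2)^0.62419 ≈ 74.61 μCi.
At-211: 2480 × (1/2)^(28.9/7.21) = 2480 × (1/2)^4.0083 ≈ 154.11 μCi.
Ratio ≈ 74.61 / 154.11 ≈ 0.48414.

0.484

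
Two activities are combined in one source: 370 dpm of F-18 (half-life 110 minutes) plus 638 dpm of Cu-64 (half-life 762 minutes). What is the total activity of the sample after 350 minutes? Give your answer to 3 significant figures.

505 dpm

F-18: 370 × (1/2)^(350/110) = 370 × (1/2)^3.1818 ≈ 40.774 dpm.
Cu-64: 638 × (1/2)^(350/762) = 638 × (1/2)^0.45932 ≈ 464.04 dpm.
Total = 40.774 + 464.04 ≈ 504.81 dpm.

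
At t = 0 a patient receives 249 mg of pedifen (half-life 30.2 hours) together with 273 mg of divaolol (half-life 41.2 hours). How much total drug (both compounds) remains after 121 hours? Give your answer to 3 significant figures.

pedifen: 249 × (1/2)^(121/30.2) = 249 × (1/2)^4.0066 ≈ 15.491 mg.
divaolol: 273 × (1/2)^(121/41.2) = 273 × (1/2)^2.9369 ≈ 35.651 mg.
Total = 15.491 + 35.651 ≈ 51.142 mg.

51.1 mg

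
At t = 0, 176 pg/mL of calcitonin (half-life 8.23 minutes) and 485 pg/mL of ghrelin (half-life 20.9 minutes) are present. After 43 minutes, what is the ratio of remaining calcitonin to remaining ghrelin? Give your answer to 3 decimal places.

0.040

calcitonin: 176 × (1/2)^(43/8.23) = 176 × (1/2)^5.2248 ≈ 4.7065 pg/mL.
ghrelin: 485 × (1/2)^(43/20.9) = 485 × (1/2)^2.0574 ≈ 116.52 pg/mL.
Ratio ≈ 4.7065 / 116.52 ≈ 0.040392.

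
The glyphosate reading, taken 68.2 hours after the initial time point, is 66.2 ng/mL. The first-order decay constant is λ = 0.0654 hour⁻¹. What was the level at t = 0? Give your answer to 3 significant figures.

t½ = ln 2 / λ = 0.69315 / 0.0654 ≈ 10.599 hours.
Number of half-lives elapsed: n = 68.2/10.599 ≈ 6.4348.
A₀ = A × 2^n = 66.2 × 2^6.4348 = 66.2 × 86.512 ≈ 5727.1 ng/mL.

5730 ng/mL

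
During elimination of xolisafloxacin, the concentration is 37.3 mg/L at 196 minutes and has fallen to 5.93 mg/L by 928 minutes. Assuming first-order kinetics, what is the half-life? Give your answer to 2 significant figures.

Over Δt = 928 − 196 = 732 minutes, the level fell by a factor of 37.3/5.93 ≈ 6.2901.
n = log₂(6.2901) ≈ 2.6531 half-lives, so t½ = 732/2.6531 ≈ 275.91 minutes.

280 minutes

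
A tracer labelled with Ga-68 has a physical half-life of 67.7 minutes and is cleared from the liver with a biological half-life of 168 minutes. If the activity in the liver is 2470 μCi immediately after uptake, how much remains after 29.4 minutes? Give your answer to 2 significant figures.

1/t_eff = 1/t_phys + 1/t_biol = 1/67.7 + 1/168 = 0.020723 per minute.
t_eff = 67.7 × 168 / (67.7 + 168) ≈ 48.255 minutes.
Remaining = 2470 × (1/2)^(29.4/48.255) = 2470 × (1/2)^0.60927 ≈ 1619.2 μCi.

1600 μCi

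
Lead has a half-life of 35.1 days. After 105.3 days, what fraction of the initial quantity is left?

n = 105.3/35.1 ≈ 3 half-lives.
Fraction remaining = (1/2)^3 ≈ 0.125.

0.125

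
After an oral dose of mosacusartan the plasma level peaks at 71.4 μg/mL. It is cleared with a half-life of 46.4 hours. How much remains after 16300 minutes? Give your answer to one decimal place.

Convert the elapsed time: 16300 minutes = 271.667 hours.
Number of half-lives: n = 271.667/46.4 ≈ 5.8549.
Remaining = 71.4 × (1/2)^5.8549 = 71.4 × 0.017278 ≈ 1.2337 μg/mL.

1.2 μg/mL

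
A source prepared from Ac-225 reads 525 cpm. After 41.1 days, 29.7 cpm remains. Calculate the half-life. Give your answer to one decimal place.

A/A₀ = 29.7/525 ≈ 0.056571.
n = log₂(17.677) ≈ 4.1438 half-lives elapsed in 41.1 days.
t½ = 41.1/4.1438 ≈ 9.9185 days.

9.9 days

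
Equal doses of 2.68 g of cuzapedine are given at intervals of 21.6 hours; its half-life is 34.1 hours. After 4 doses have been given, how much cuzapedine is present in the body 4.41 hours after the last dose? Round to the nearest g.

6 g

The 4 doses were given 69.21, 47.61, 26.01, 4.41 hours ago.
Total = 2.68·(1/2)^(69.21/34.1) + 2.68·(1/2)^(47.61/34.1) + 2.68·(1/2)^(26.01/34.1) + 2.68·(1/2)^(4.41/34.1)
      = 0.65639 + 1.0182 + 1.5795 + 2.4502 ≈ 5.7043 g.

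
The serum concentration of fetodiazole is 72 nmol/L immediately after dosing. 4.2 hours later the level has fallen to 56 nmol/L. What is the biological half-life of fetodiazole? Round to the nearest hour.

A/A₀ = 56/72 ≈ 0.77778.
n = log₂(1.2857) ≈ 0.36257 half-lives elapsed in 4.2 hours.
t½ = 4.2/0.36257 ≈ 11.584 hours.

12 hours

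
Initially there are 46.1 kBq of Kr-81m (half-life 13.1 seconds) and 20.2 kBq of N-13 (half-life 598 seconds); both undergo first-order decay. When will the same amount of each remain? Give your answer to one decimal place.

15.9 seconds

Set 46.1·(1/2)^(t/13.1) = 20.2·(1/2)^(t/598).
Taking log₂: log₂(46.1/20.2) = t·(1/13.1 − 1/598).
log₂(2.2822) = 1.1904; 1/13.1 − 1/598 = 0.074664.
t = 1.1904 / 0.074664 ≈ 15.944 seconds.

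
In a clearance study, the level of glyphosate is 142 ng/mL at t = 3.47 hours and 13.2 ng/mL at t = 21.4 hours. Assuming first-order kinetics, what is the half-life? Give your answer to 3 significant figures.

5.23 hours

Over Δt = 21.4 − 3.47 = 17.93 hours, the level fell by a factor of 142/13.2 ≈ 10.758.
n = log₂(10.758) ≈ 3.4273 half-lives, so t½ = 17.93/3.4273 ≈ 5.2316 hours.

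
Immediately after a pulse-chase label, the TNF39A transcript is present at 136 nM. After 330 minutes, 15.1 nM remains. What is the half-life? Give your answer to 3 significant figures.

104 minutes

A/A₀ = 15.1/136 ≈ 0.11103.
n = log₂(9.0066) ≈ 3.171 half-lives elapsed in 330 minutes.
t½ = 330/3.171 ≈ 104.07 minutes.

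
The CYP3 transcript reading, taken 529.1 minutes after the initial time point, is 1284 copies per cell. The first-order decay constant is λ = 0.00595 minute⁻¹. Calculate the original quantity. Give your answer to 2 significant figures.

30000 copies per cell

t½ = ln 2 / λ = 0.69315 / 0.00595 ≈ 116.5 minutes.
Number of half-lives elapsed: n = 529.1/116.5 ≈ 4.5418.
A₀ = A × 2^n = 1284 × 2^4.5418 = 1284 × 23.293 ≈ 29908 copies per cell.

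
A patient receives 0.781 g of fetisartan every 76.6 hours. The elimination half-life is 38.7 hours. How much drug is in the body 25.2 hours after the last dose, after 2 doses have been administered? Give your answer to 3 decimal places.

The 2 doses were given 101.8, 25.2 hours ago.
Total = 0.781·(1/2)^(101.8/38.7) + 0.781·(1/2)^(25.2/38.7)
      = 0.12612 + 0.49731 ≈ 0.62344 g.

0.623 g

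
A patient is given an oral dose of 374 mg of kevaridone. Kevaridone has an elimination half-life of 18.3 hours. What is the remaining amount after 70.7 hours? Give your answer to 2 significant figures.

26 mg

Number of half-lives: n = 70.7/18.3 ≈ 3.8634.
Remaining = 374 × (1/2)^3.8634 = 374 × 0.068708 ≈ 25.697 mg.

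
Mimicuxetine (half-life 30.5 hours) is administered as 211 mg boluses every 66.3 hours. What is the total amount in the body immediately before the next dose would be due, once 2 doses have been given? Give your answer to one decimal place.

The 2 doses were given 132.6, 66.3 hours ago.
Total = 211·(1/2)^(132.6/30.5) + 211·(1/2)^(66.3/30.5)
      = 10.364 + 46.764 ≈ 57.128 mg.

57.1 mg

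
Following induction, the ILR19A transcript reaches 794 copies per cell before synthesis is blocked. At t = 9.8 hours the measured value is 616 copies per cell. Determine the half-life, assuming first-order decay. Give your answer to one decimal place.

26.8 hours

A/A₀ = 616/794 ≈ 0.77582.
n = log₂(1.289) ≈ 0.36621 half-lives elapsed in 9.8 hours.
t½ = 9.8/0.36621 ≈ 26.761 hours.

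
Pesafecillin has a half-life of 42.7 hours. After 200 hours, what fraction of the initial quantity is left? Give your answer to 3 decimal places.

0.039

n = 200/42.7 ≈ 4.6838 half-lives.
Fraction remaining = (1/2)^4.6838 ≈ 0.038907.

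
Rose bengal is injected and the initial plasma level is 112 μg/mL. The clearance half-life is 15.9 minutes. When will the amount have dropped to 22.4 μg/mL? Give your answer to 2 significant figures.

37 minutes

Fraction remaining = 22.4/112 ≈ 0.2.
n = log₂(112/22.4) = ln(5)/ln 2 ≈ 2.3219 half-lives.
t = n × t½ = 2.3219 × 15.9 ≈ 36.919 minutes.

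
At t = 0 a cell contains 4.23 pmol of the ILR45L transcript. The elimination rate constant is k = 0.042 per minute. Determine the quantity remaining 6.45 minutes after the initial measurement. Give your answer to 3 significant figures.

t½ = ln 2 / k = 0.69315 / 0.042 ≈ 16.504 minutes.
Number of half-lives: n = 6.45/16.504 ≈ 0.39083.
Remaining = 4.23 × (1/2)^0.39083 = 4.23 × 0.76269 ≈ 3.2262 pmol.

3.23 pmol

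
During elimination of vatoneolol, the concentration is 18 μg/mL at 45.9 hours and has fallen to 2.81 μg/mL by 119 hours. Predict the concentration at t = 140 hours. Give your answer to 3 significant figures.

Over Δt = 119 − 45.9 = 73.1 hours, the level fell by a factor of 18/2.81 ≈ 6.4057.
n = log₂(6.4057) ≈ 2.6794 half-lives, so t½ = 73.1/2.6794 ≈ 27.283 hours.
From t = 119 to t = 140: 2.81 × (1/2)^((140−119)/27.283) ≈ 1.6482 μg/mL.

1.65 μg/mL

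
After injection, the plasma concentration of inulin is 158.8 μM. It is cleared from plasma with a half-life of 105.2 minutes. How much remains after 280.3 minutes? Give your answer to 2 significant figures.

Number of half-lives: n = 280.3/105.2 ≈ 2.6644.
Remaining = 158.8 × (1/2)^2.6644 = 158.8 × 0.15773 ≈ 25.048 μM.

25 μM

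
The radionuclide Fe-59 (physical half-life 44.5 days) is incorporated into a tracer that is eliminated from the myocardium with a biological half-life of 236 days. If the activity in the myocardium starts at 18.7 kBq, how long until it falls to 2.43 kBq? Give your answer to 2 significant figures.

110 days

1/t_eff = 1/t_phys + 1/t_biol = 1/44.5 + 1/236 = 0.026709 per day.
t_eff = 44.5 × 236 / (44.5 + 236) ≈ 37.44 days.
n = log₂(18.7/2.43) ≈ 2.944; t = 2.944 × 37.44 ≈ 110.22 days.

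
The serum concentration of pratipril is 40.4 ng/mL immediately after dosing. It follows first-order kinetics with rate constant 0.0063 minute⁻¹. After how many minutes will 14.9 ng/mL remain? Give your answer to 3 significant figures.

158 minutes

t½ = ln 2 / λ = 0.69315 / 0.0063 ≈ 110.02 minutes.
Fraction remaining = 14.9/40.4 ≈ 0.36881.
n = log₂(40.4/14.9) = ln(2.7114)/ln 2 ≈ 1.439 half-lives.
t = n × t½ = 1.439 × 110.02 ≈ 158.33 minutes.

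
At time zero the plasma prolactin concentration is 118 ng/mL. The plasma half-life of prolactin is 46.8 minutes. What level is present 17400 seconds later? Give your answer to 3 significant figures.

Convert the elapsed time: 17400 seconds = 290 minutes.
Number of half-lives: n = 290/46.8 ≈ 6.1966.
Remaining = 118 × (1/2)^6.1966 = 118 × 0.013635 ≈ 1.6089 ng/mL.

1.61 ng/mL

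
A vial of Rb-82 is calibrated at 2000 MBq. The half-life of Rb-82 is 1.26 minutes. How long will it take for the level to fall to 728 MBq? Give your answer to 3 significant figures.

Fraction remaining = 728/2000 ≈ 0.364.
n = log₂(2000/728) = ln(2.7473)/ln 2 ≈ 1.458 half-lives.
t = n × t½ = 1.458 × 1.26 ≈ 1.8371 minutes.

1.84 minutes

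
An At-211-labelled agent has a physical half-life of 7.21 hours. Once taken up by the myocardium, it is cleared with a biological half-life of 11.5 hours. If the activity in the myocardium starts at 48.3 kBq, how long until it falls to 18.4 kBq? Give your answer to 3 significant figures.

1/t_eff = 1/t_phys + 1/t_biol = 1/7.21 + 1/11.5 = 0.22565 per hour.
t_eff = 7.21 × 11.5 / (7.21 + 11.5) ≈ 4.4316 hours.
n = log₂(48.3/18.4) ≈ 1.3923; t = 1.3923 × 4.4316 ≈ 6.1702 hours.

6.17 hours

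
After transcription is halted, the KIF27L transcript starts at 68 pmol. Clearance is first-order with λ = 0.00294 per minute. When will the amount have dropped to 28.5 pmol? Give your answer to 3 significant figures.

296 minutes

t½ = ln 2 / λ = 0.69315 / 0.00294 ≈ 235.76 minutes.
Fraction remaining = 28.5/68 ≈ 0.41912.
n = log₂(68/28.5) = ln(2.386)/ln 2 ≈ 1.2546 half-lives.
t = n × t½ = 1.2546 × 235.76 ≈ 295.78 minutes.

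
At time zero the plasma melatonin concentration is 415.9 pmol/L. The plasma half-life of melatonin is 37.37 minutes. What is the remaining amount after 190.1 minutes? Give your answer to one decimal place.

Number of half-lives: n = 190.1/37.37 ≈ 5.087.
Remaining = 415.9 × (1/2)^5.087 = 415.9 × 0.029422 ≈ 12.237 pmol/L.

12.2 pmol/L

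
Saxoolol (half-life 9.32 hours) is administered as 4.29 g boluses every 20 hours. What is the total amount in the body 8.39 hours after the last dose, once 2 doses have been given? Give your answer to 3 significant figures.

2.82 g

The 2 doses were given 28.39, 8.39 hours ago.
Total = 4.29·(1/2)^(28.39/9.32) + 4.29·(1/2)^(8.39/9.32)
      = 0.51937 + 2.2986 ≈ 2.818 g.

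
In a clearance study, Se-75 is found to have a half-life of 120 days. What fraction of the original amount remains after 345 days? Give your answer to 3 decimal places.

0.136

n = 345/120 ≈ 2.875 half-lives.
Fraction remaining = (1/2)^2.875 ≈ 0.13631.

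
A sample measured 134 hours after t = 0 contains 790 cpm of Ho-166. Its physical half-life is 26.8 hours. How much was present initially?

25280 cpm

Number of half-lives elapsed: n = 134/26.8 ≈ 5.
A₀ = A × 2^n = 790 × 2^5 = 790 × 32 ≈ 25280 cpm.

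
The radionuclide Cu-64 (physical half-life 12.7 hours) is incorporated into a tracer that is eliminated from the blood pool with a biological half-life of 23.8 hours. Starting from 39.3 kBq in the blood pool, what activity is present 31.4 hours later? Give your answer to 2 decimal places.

2.84 kBq

1/t_eff = 1/t_phys + 1/t_biol = 1/12.7 + 1/23.8 = 0.12076 per hour.
t_eff = 12.7 × 23.8 / (12.7 + 23.8) ≈ 8.2811 hours.
Remaining = 39.3 × (1/2)^(31.4/8.2811) = 39.3 × (1/2)^3.7918 ≈ 2.8376 kBq.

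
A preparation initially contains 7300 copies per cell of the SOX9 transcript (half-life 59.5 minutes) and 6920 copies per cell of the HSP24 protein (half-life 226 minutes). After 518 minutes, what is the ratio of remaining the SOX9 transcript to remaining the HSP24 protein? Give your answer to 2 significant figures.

SOX9 transcript: 7300 × (1/2)^(518/59.5) = 7300 × (1/2)^8.7059 ≈ 17.482 copies per cell.
HSP24 protein: 6920 × (1/2)^(518/226) = 6920 × (1/2)^2.292 ≈ 1413 copies per cell.
Ratio ≈ 17.482 / 1413 ≈ 0.012372.

0.012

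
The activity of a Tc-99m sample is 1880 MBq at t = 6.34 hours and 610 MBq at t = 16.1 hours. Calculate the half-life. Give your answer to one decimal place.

6.0 hours

Over Δt = 16.1 − 6.34 = 9.76 hours, the level fell by a factor of 1880/610 ≈ 3.082.
n = log₂(3.082) ≈ 1.6239 half-lives, so t½ = 9.76/1.6239 ≈ 6.0104 hours.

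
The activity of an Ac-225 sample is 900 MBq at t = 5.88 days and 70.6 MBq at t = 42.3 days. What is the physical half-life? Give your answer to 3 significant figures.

9.92 days

Over Δt = 42.3 − 5.88 = 36.42 days, the level fell by a factor of 900/70.6 ≈ 12.748.
n = log₂(12.748) ≈ 3.6722 half-lives, so t½ = 36.42/3.6722 ≈ 9.9178 days.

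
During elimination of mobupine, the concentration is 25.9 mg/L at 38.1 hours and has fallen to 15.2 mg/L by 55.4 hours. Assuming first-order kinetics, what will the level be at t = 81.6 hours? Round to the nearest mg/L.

7 mg/L

Over Δt = 55.4 − 38.1 = 17.3 hours, the level fell by a factor of 25.9/15.2 ≈ 1.7039.
n = log₂(1.7039) ≈ 0.76888 half-lives, so t½ = 17.3/0.76888 ≈ 22.5 hours.
From t = 55.4 to t = 81.6: 15.2 × (1/2)^((81.6−55.4)/22.5) ≈ 6.7813 mg/L.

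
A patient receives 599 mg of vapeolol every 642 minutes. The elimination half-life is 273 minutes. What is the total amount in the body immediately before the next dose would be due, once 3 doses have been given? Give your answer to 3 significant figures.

145 mg

The 3 doses were given 1926, 1284, 642 minutes ago.
Total = 599·(1/2)^(1926/273) + 599·(1/2)^(1284/273) + 599·(1/2)^(642/273)
      = 4.5048 + 22.993 + 117.36 ≈ 144.86 mg.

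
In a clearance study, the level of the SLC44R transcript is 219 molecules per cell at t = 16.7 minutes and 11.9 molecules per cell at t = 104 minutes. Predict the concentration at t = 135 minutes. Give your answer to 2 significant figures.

Over Δt = 104 − 16.7 = 87.3 minutes, the level fell by a factor of 219/11.9 ≈ 18.403.
n = log₂(18.403) ≈ 4.2019 half-lives, so t½ = 87.3/4.2019 ≈ 20.776 minutes.
From t = 104 to t = 135: 11.9 × (1/2)^((135−104)/20.776) ≈ 4.2304 molecules per cell.

4.2 molecules per cell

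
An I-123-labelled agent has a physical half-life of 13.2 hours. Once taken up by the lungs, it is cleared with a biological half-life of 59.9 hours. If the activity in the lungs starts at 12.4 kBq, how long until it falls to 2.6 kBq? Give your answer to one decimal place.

24.4 hours

1/t_eff = 1/t_phys + 1/t_biol = 1/13.2 + 1/59.9 = 0.092452 per hour.
t_eff = 13.2 × 59.9 / (13.2 + 59.9) ≈ 10.816 hours.
n = log₂(12.4/2.6) ≈ 2.2538; t = 2.2538 × 10.816 ≈ 24.378 hours.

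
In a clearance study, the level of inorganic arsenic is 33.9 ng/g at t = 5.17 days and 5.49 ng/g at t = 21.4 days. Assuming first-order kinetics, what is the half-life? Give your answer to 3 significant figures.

Over Δt = 21.4 − 5.17 = 16.23 days, the level fell by a factor of 33.9/5.49 ≈ 6.1749.
n = log₂(6.1749) ≈ 2.6264 half-lives, so t½ = 16.23/2.6264 ≈ 6.1795 days.

6.18 days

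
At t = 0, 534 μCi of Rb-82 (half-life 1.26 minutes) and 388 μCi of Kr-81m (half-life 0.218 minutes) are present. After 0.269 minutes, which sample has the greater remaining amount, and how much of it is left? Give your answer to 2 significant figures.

Rb-82: 534 × (1/2)^0.21349 ≈ 460.55 μCi.
Kr-81m: 388 × (1/2)^1.2339 ≈ 164.96 μCi.
Rb-82 has more remaining, at ≈ 460.55 μCi.

Rb-82, 460 μCi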